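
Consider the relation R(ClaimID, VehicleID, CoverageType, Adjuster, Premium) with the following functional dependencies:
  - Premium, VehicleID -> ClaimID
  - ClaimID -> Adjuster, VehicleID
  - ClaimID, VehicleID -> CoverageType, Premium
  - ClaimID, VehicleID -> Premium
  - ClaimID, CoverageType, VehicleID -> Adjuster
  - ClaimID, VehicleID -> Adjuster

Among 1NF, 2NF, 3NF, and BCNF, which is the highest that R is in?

Candidate keys: {ClaimID}, {Premium, VehicleID}. Prime attributes: {ClaimID, Premium, VehicleID}.
Every FD has a superkey on the left, so the relation is in BCNF.

BCNF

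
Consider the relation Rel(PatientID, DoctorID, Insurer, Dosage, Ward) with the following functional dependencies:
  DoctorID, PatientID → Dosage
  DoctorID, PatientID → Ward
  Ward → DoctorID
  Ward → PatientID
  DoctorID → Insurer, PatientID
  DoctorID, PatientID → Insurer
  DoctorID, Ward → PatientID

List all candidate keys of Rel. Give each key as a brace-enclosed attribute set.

{DoctorID} is a candidate key since {DoctorID}⁺ = {DoctorID, Dosage, Insurer, PatientID, Ward} covers every attribute.
{Ward} is a candidate key since {Ward}⁺ = {DoctorID, Dosage, Insurer, PatientID, Ward} covers every attribute.
Any other superkey properly contains one of these, so there are no further candidate keys.

{DoctorID}, {Ward}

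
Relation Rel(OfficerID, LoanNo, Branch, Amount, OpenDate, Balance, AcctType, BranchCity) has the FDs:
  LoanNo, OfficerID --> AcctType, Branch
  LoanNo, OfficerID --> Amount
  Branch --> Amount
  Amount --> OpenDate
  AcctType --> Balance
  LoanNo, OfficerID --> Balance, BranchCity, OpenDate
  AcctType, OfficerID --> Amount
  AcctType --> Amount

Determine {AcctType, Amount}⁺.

Start with {AcctType, Amount}.
Amount --> OpenDate applies; add {OpenDate} → now {AcctType, Amount, OpenDate}.
AcctType --> Balance applies; add {Balance} → now {AcctType, Amount, Balance, OpenDate}.
No further FD applies.

{AcctType, Amount, Balance, OpenDate}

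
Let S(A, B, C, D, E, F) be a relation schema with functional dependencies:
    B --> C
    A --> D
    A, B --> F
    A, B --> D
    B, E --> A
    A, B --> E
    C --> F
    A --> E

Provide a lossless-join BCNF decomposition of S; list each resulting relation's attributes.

{A, B}; {A, D, E}; {B, C}; {C, F}

Candidate keys of the original relation: {A, B}, {B, E}.
Within {A, B, C, D, E, F}: {B}⁺ ∩ {A, B, C, D, E, F} = {B, C, F}, not the whole set, so B --> C, F violates BCNF; decompose into {B, C, F} and {A, B, D, E}.
Within {B, C, F}: {C}⁺ ∩ {B, C, F} = {C, F}, not the whole set, so C --> F violates BCNF; decompose into {C, F} and {B, C}.
{C, F} has no BCNF violation.
{B, C} has no BCNF violation.
Within {A, B, D, E}: {A}⁺ ∩ {A, B, D, E} = {A, D, E}, not the whole set, so A --> D, E violates BCNF; decompose into {A, D, E} and {A, B}.
{A, D, E} has no BCNF violation.
{A, B} has no BCNF violation.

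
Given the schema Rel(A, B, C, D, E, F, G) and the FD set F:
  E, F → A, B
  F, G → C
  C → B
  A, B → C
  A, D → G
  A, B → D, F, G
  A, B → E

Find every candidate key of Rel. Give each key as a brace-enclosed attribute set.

{A, B}, {A, C}, {A, D, F}, {A, F, G}, {E, F}

{A, B} is a candidate key since {A, B}⁺ = {A, B, C, D, E, F, G} covers every attribute.
{A, C} is a candidate key since {A, C}⁺ = {A, B, C, D, E, F, G} covers every attribute.
{E, F} is a candidate key since {E, F}⁺ = {A, B, C, D, E, F, G} covers every attribute.
{A, D, F} is a candidate key since {A, D, F}⁺ = {A, B, C, D, E, F, G} covers every attribute.
{A, F, G} is a candidate key since {A, F, G}⁺ = {A, B, C, D, E, F, G} covers every attribute.
No proper subset of any of these is a key, and no other minimal superkey exists.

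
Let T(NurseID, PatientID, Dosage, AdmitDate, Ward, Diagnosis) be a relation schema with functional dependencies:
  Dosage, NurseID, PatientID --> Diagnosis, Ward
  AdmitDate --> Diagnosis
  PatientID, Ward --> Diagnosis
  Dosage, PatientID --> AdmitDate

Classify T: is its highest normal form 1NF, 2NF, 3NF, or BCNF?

Candidate key: {Dosage, NurseID, PatientID}. Prime attributes: {Dosage, NurseID, PatientID}.
AdmitDate --> Diagnosis: {AdmitDate}⁺ = {AdmitDate, Diagnosis}, which is not all of the attributes, so the left side is not a superkey — BCNF is violated.
AdmitDate --> Diagnosis determines the non-prime attribute {Diagnosis} from a non-superkey — 3NF is violated.
Since {Dosage, PatientID} ⊂ {Dosage, NurseID, PatientID} and {Dosage, PatientID}⁺ ⊇ {AdmitDate, Diagnosis} with {AdmitDate, Diagnosis} non-prime, there is a partial dependency; 2NF fails.

1NF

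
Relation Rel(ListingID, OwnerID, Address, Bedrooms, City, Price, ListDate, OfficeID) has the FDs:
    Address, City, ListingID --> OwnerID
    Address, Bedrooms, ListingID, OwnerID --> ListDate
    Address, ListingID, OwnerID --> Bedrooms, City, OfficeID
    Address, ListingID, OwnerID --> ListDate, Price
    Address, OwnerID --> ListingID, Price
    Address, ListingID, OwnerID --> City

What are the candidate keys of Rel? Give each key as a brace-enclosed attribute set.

No FD produces {Address}, so it must be in every candidate key.
{Address, OwnerID}⁺ = {Address, Bedrooms, City, ListDate, ListingID, OfficeID, OwnerID, Price} — all of the relation — so {Address, OwnerID} is a candidate key.
{Address, City, ListingID}⁺ = {Address, Bedrooms, City, ListDate, ListingID, OfficeID, OwnerID, Price} — all of the relation — so {Address, City, ListingID} is a candidate key.
These are minimal and exhaustive — every other superkey contains one of them.

{Address, City, ListingID}, {Address, OwnerID}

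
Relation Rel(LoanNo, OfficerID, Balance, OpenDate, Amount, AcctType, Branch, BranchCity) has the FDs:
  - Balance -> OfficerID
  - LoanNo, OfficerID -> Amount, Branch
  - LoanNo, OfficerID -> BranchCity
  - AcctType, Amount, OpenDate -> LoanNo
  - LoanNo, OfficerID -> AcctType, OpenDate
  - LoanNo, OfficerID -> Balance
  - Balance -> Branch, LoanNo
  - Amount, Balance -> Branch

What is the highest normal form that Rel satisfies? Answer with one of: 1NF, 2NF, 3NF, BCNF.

Candidate keys: {AcctType, Amount, OfficerID, OpenDate}, {Balance}, {LoanNo, OfficerID}. Prime attributes: {AcctType, Amount, Balance, LoanNo, OfficerID, OpenDate}.
AcctType, Amount, OpenDate -> LoanNo: {AcctType, Amount, OpenDate}⁺ = {AcctType, Amount, LoanNo, OpenDate}, which is not all of the attributes, so the left side is not a superkey — BCNF is violated.
But every attribute on its right side ({LoanNo}) is prime, and the same holds for every other non-superkey FD, so 3NF still holds.

3NF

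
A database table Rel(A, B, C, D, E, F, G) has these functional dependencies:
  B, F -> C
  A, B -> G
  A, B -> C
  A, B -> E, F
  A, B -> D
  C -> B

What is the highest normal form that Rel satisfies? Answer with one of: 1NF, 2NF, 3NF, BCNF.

3NF

Candidate keys: {A, B}, {A, C}. Prime attributes: {A, B, C}.
For B, F -> C we have {B, F}⁺ = {B, C, F}; {B, F} is not a superkey, so BCNF fails.
But every attribute on its right side ({C}) is prime, and the same holds for every other non-superkey FD, so 3NF still holds.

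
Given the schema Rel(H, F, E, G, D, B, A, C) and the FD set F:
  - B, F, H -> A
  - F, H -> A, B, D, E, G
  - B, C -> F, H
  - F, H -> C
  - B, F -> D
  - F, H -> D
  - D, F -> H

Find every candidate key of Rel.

{B, C} is a candidate key since {B, C}⁺ = {A, B, C, D, E, F, G, H} covers every attribute.
{B, F} is a candidate key since {B, F}⁺ = {A, B, C, D, E, F, G, H} covers every attribute.
{D, F} is a candidate key since {D, F}⁺ = {A, B, C, D, E, F, G, H} covers every attribute.
{F, H} is a candidate key since {F, H}⁺ = {A, B, C, D, E, F, G, H} covers every attribute.
No proper subset of any of these is a key, and no other minimal superkey exists.

{B, C}, {B, F}, {D, F}, {F, H}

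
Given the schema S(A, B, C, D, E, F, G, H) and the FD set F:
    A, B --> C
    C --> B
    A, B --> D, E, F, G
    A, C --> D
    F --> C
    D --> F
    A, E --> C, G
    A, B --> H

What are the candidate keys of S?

{A} never appears on the right of any FD, so every key must include it.
{A, B} is a candidate key since {A, B}⁺ = {A, B, C, D, E, F, G, H} covers every attribute.
{A, C} is a candidate key since {A, C}⁺ = {A, B, C, D, E, F, G, H} covers every attribute.
{A, D} is a candidate key since {A, D}⁺ = {A, B, C, D, E, F, G, H} covers every attribute.
{A, E} is a candidate key since {A, E}⁺ = {A, B, C, D, E, F, G, H} covers every attribute.
{A, F} is a candidate key since {A, F}⁺ = {A, B, C, D, E, F, G, H} covers every attribute.
These are minimal and exhaustive — every other superkey contains one of them.

{A, B}, {A, C}, {A, D}, {A, E}, {A, F}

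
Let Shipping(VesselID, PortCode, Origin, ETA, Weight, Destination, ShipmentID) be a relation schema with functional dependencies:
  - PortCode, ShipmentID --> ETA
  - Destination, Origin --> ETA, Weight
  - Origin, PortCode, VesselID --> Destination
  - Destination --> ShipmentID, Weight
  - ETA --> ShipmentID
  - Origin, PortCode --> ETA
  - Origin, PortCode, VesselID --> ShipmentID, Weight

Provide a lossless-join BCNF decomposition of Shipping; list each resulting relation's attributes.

Candidate key of the original relation: {Origin, PortCode, VesselID}.
{Destination, ETA, Origin, PortCode, ShipmentID, VesselID, Weight}: {PortCode, ShipmentID} determines {ETA, PortCode, ShipmentID} here but is not a superkey — split on PortCode, ShipmentID --> ETA, giving {ETA, PortCode, ShipmentID} and {Destination, Origin, PortCode, ShipmentID, VesselID, Weight}.
{ETA, PortCode, ShipmentID}: {ETA} determines {ETA, ShipmentID} here but is not a superkey — split on ETA --> ShipmentID, giving {ETA, ShipmentID} and {ETA, PortCode}.
{ETA, ShipmentID}: every determinant is a superkey — BCNF.
{ETA, PortCode}: every determinant is a superkey — BCNF.
{Destination, Origin, PortCode, ShipmentID, VesselID, Weight}: {Destination, Origin} determines {Destination, Origin, ShipmentID, Weight} here but is not a superkey — split on Destination, Origin --> ShipmentID, Weight, giving {Destination, Origin, ShipmentID, Weight} and {Destination, Origin, PortCode, VesselID}.
{Destination, Origin, ShipmentID, Weight}: {Destination} determines {Destination, ShipmentID, Weight} here but is not a superkey — split on Destination --> ShipmentID, Weight, giving {Destination, ShipmentID, Weight} and {Destination, Origin}.
{Destination, ShipmentID, Weight}: every determinant is a superkey — BCNF.
{Destination, Origin}: every determinant is a superkey — BCNF.
{Destination, Origin, PortCode, VesselID}: every determinant is a superkey — BCNF.

{Destination, Origin, PortCode, VesselID}; {Destination, ShipmentID, Weight}; {ETA, PortCode}; {ETA, ShipmentID}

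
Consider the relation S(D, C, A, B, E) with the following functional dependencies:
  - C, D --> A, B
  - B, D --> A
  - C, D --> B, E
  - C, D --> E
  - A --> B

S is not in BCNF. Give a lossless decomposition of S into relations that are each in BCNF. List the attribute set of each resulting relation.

{A, B}; {A, D}; {B, C, D, E}

Candidate key of the original relation: {C, D}.
{A, B, C, D, E}: {B, D} determines {A, B, D} here but is not a superkey — split on B, D --> A, giving {A, B, D} and {B, C, D, E}.
{A, B, D}: {A} determines {A, B} here but is not a superkey — split on A --> B, giving {A, B} and {A, D}.
{A, B} is in BCNF.
{A, D} is in BCNF.
{B, C, D, E} is in BCNF.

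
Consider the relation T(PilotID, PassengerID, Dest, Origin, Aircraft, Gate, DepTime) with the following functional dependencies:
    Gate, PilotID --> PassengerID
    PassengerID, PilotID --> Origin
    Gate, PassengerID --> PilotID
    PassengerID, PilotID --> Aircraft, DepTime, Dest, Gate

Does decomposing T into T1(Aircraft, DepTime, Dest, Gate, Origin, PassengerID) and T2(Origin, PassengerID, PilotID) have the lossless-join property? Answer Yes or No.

No

The shared attributes are {Origin, PassengerID} and {Origin, PassengerID}⁺ = {Origin, PassengerID}.
Neither T1 nor T2 is contained in that closure, so the decomposition is lossy.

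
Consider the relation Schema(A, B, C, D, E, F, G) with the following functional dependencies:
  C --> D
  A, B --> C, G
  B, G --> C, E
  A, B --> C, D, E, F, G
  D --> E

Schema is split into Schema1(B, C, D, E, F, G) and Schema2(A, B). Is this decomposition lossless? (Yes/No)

No

Schema1 ∩ Schema2 = {B}; its closure under F is {B}.
Neither Schema1 nor Schema2 is contained in that closure, so the decomposition is lossy.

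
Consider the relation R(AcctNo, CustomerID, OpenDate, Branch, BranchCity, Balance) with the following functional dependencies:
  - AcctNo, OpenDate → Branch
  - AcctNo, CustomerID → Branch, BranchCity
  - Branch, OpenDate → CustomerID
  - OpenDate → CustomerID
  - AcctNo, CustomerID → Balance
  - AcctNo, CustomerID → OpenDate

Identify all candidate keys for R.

{AcctNo} never appears on the right of any FD, so every key must include it.
{AcctNo, CustomerID}⁺ = {AcctNo, Balance, Branch, BranchCity, CustomerID, OpenDate}, which is every attribute, so {AcctNo, CustomerID} is a candidate key.
{AcctNo, OpenDate}⁺ = {AcctNo, Balance, Branch, BranchCity, CustomerID, OpenDate}, which is every attribute, so {AcctNo, OpenDate} is a candidate key.
No proper subset of any of these is a key, and no other minimal superkey exists.

{AcctNo, CustomerID}, {AcctNo, OpenDate}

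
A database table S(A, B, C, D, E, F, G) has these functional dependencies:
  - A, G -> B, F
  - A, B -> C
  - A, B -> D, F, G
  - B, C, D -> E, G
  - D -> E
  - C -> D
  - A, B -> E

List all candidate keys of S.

{A, B}, {A, G}

No FD produces {A}, so it must be in every candidate key.
Closure of {A, B} is {A, B, C, D, E, F, G}, the whole schema; {A, B} is a candidate key.
Closure of {A, G} is {A, B, C, D, E, F, G}, the whole schema; {A, G} is a candidate key.
Any other superkey properly contains one of these, so there are no further candidate keys.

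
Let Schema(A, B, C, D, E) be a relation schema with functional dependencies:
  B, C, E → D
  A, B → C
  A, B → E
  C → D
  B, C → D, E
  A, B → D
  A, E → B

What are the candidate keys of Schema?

{A, B}, {A, E}

{A} never appears on the right of any FD, so every key must include it.
Closure of {A, B} is {A, B, C, D, E}, the whole schema; {A, B} is a candidate key.
Closure of {A, E} is {A, B, C, D, E}, the whole schema; {A, E} is a candidate key.
No proper subset of any of these is a key, and no other minimal superkey exists.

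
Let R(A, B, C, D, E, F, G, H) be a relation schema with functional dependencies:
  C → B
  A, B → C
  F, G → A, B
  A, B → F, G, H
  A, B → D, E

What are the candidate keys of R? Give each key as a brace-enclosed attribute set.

{A, B}⁺ = {A, B, C, D, E, F, G, H}, which is every attribute, so {A, B} is a candidate key.
{A, C}⁺ = {A, B, C, D, E, F, G, H}, which is every attribute, so {A, C} is a candidate key.
{F, G}⁺ = {A, B, C, D, E, F, G, H}, which is every attribute, so {F, G} is a candidate key.
No proper subset of any of these is a key, and no other minimal superkey exists.

{A, B}, {A, C}, {F, G}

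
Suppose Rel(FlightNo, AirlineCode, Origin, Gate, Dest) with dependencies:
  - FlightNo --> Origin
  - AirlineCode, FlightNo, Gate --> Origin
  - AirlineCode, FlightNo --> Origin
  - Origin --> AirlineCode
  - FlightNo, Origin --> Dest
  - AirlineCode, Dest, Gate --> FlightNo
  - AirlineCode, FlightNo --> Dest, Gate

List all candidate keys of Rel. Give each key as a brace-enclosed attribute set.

{AirlineCode, Dest, Gate}, {Dest, Gate, Origin}, {FlightNo}

{FlightNo}⁺ = {AirlineCode, Dest, FlightNo, Gate, Origin}, which is every attribute, so {FlightNo} is a candidate key.
{AirlineCode, Dest, Gate}⁺ = {AirlineCode, Dest, FlightNo, Gate, Origin}, which is every attribute, so {AirlineCode, Dest, Gate} is a candidate key.
{Dest, Gate, Origin}⁺ = {AirlineCode, Dest, FlightNo, Gate, Origin}, which is every attribute, so {Dest, Gate, Origin} is a candidate key.
No proper subset of any of these is a key, and no other minimal superkey exists.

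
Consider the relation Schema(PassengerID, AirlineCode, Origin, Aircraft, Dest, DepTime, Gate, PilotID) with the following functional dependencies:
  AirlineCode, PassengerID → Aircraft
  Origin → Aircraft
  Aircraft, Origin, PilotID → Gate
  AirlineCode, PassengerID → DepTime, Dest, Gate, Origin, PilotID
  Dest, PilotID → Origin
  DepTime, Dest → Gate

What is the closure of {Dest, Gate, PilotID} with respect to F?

Start with {Dest, Gate, PilotID}.
Dest, PilotID → Origin applies; add {Origin} → now {Dest, Gate, Origin, PilotID}.
Origin → Aircraft applies; add {Aircraft} → now {Aircraft, Dest, Gate, Origin, PilotID}.
No further FD applies.

{Aircraft, Dest, Gate, Origin, PilotID}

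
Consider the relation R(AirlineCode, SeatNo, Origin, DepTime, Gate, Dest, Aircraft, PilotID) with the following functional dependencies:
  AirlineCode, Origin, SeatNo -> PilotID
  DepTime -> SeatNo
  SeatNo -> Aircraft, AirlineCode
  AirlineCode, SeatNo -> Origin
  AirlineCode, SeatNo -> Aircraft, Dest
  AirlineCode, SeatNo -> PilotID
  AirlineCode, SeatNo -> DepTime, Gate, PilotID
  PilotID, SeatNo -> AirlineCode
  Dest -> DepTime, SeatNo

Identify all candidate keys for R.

{DepTime}⁺ = {Aircraft, AirlineCode, DepTime, Dest, Gate, Origin, PilotID, SeatNo} — all of the relation — so {DepTime} is a candidate key.
{Dest}⁺ = {Aircraft, AirlineCode, DepTime, Dest, Gate, Origin, PilotID, SeatNo} — all of the relation — so {Dest} is a candidate key.
{SeatNo}⁺ = {Aircraft, AirlineCode, DepTime, Dest, Gate, Origin, PilotID, SeatNo} — all of the relation — so {SeatNo} is a candidate key.
These are minimal and exhaustive — every other superkey contains one of them.

{DepTime}, {Dest}, {SeatNo}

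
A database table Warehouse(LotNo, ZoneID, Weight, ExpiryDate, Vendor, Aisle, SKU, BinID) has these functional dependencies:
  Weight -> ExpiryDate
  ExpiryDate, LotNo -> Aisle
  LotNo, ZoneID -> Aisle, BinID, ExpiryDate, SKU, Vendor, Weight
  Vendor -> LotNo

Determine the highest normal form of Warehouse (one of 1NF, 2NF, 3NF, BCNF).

2NF

Candidate keys: {LotNo, ZoneID}, {Vendor, ZoneID}. Prime attributes: {LotNo, Vendor, ZoneID}.
Weight -> ExpiryDate breaks BCNF: {Weight}⁺ = {ExpiryDate, Weight}, so {Weight} is not a superkey.
Weight -> ExpiryDate has non-prime {ExpiryDate} on the right and a non-superkey on the left, so 3NF fails.
No proper subset of a key has a non-prime attribute in its closure, so there is no partial dependency; 2NF holds.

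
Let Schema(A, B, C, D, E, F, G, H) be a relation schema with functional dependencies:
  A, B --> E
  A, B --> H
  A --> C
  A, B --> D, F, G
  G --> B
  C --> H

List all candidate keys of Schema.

No FD produces {A}, so it must be in every candidate key.
{A, B}⁺ = {A, B, C, D, E, F, G, H} — all of the relation — so {A, B} is a candidate key.
{A, G}⁺ = {A, B, C, D, E, F, G, H} — all of the relation — so {A, G} is a candidate key.
These are minimal and exhaustive — every other superkey contains one of them.

{A, B}, {A, G}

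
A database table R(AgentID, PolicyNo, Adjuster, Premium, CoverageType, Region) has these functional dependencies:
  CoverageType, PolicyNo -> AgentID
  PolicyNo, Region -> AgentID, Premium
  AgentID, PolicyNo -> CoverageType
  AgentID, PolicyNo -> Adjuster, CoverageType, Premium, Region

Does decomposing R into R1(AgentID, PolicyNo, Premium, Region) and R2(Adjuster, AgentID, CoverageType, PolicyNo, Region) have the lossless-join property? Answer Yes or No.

Yes

R1 ∩ R2 = {AgentID, PolicyNo, Region}; its closure under F is {Adjuster, AgentID, CoverageType, PolicyNo, Premium, Region}.
R1 is contained in that closure, so R1 ∩ R2 -> R1 holds and the join is lossless.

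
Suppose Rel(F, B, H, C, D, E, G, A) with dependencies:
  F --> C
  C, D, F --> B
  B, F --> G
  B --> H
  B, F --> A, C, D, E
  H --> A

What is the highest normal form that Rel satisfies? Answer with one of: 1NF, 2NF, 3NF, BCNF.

Candidate keys: {B, F}, {D, F}. Prime attributes: {B, D, F}.
F --> C breaks BCNF: {F}⁺ = {C, F}, so {F} is not a superkey.
F --> C determines the non-prime attribute {C} from a non-superkey — 3NF is violated.
{B} is a proper subset of the key {B, F}, and {B}⁺ contains the non-prime attributes {A, H} — a partial dependency, so 2NF is violated.

1NF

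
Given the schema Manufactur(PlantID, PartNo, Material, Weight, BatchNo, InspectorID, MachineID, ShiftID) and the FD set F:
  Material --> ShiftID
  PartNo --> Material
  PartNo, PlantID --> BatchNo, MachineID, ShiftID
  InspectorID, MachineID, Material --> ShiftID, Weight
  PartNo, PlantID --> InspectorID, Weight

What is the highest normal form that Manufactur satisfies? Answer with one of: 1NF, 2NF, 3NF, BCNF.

1NF

Candidate key: {PartNo, PlantID}. Prime attributes: {PartNo, PlantID}.
Material --> ShiftID: {Material}⁺ = {Material, ShiftID}, which is not all of the attributes, so the left side is not a superkey — BCNF is violated.
Material --> ShiftID determines the non-prime attribute {ShiftID} from a non-superkey — 3NF is violated.
Since {PartNo} ⊂ {PartNo, PlantID} and {PartNo}⁺ ⊇ {Material, ShiftID} with {Material, ShiftID} non-prime, there is a partial dependency; 2NF fails.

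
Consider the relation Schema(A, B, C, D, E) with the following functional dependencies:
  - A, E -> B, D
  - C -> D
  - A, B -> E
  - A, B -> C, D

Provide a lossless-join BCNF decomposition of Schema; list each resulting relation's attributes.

{A, B, C, E}; {C, D}

Candidate keys of the original relation: {A, B}, {A, E}.
{A, B, C, D, E}: {C} determines {C, D} here but is not a superkey — split on C -> D, giving {C, D} and {A, B, C, E}.
{C, D} is in BCNF.
{A, B, C, E} is in BCNF.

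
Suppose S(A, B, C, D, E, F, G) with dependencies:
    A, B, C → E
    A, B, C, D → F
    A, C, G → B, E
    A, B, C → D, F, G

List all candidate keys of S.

{A, B, C}, {A, C, G}

Attributes never on any right-hand side: {A, C} — every candidate key must contain all of them.
{A, B, C} is a candidate key since {A, B, C}⁺ = {A, B, C, D, E, F, G} covers every attribute.
{A, C, G} is a candidate key since {A, C, G}⁺ = {A, B, C, D, E, F, G} covers every attribute.
These are minimal and exhaustive — every other superkey contains one of them.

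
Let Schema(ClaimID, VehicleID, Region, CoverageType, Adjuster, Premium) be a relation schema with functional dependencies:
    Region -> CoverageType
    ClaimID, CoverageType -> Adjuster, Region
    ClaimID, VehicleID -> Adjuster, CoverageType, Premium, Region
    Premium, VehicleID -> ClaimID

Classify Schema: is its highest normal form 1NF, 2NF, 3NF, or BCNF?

Candidate keys: {ClaimID, VehicleID}, {Premium, VehicleID}. Prime attributes: {ClaimID, Premium, VehicleID}.
For Region -> CoverageType we have {Region}⁺ = {CoverageType, Region}; {Region} is not a superkey, so BCNF fails.
Because {CoverageType} is non-prime and the left side of Region -> CoverageType is not a superkey, the relation is not in 3NF.
Checking every proper subset of each key, none determines a non-prime attribute — 2NF is satisfied.

2NF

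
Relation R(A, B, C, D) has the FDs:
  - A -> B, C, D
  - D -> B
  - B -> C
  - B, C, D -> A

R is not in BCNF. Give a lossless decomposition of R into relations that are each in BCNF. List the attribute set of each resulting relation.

{A, B, D}; {B, C}

Candidate keys of the original relation: {A}, {D}.
In {A, B, C, D}, {B} is not a superkey ({B}⁺ restricted to this set is {B, C}), so split on B -> C into {B, C} and {A, B, D}.
{B, C} has no BCNF violation.
{A, B, D} has no BCNF violation.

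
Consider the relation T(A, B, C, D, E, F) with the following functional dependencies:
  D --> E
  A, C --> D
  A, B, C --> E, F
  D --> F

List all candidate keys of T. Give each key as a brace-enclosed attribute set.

{A, B, C}

No FD produces {A, B, C}, so they must be in every candidate key.
{A, B, C}⁺ = {A, B, C, D, E, F}, which is every attribute, so {A, B, C} is a candidate key.
No other minimal set has full closure, so this is the only candidate key.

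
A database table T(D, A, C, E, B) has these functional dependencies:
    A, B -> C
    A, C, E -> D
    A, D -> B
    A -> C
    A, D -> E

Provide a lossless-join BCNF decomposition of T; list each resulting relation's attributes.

Candidate keys of the original relation: {A, D}, {A, E}.
{A, B, C, D, E}: {A, B} determines {A, B, C} here but is not a superkey — split on A, B -> C, giving {A, B, C} and {A, B, D, E}.
{A, B, C}: {A} determines {A, C} here but is not a superkey — split on A -> C, giving {A, C} and {A, B}.
{A, C}: every determinant is a superkey — BCNF.
{A, B}: every determinant is a superkey — BCNF.
{A, B, D, E}: every determinant is a superkey — BCNF.

{A, B, D, E}; {A, C}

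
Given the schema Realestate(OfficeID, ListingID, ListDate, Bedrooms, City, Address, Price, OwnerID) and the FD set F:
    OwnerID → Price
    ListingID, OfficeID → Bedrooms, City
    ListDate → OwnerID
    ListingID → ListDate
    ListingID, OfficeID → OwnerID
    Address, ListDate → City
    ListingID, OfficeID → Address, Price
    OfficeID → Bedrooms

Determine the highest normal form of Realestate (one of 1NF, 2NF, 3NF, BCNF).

Candidate key: {ListingID, OfficeID}. Prime attributes: {ListingID, OfficeID}.
OwnerID → Price breaks BCNF: {OwnerID}⁺ = {OwnerID, Price}, so {OwnerID} is not a superkey.
Because {Price} is non-prime and the left side of OwnerID → Price is not a superkey, the relation is not in 3NF.
Since {ListingID} ⊂ {ListingID, OfficeID} and {ListingID}⁺ ⊇ {ListDate, OwnerID, Price} with {ListDate, OwnerID, Price} non-prime, there is a partial dependency; 2NF fails.

1NF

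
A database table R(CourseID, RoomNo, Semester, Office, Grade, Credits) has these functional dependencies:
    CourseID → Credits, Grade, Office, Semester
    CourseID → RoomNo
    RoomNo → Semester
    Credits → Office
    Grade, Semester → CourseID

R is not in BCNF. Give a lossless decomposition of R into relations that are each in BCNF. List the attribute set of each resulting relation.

{CourseID, Credits, Grade, RoomNo}; {Credits, Office}; {RoomNo, Semester}

Candidate keys of the original relation: {CourseID}, {Grade, RoomNo}, {Grade, Semester}.
In {CourseID, Credits, Grade, Office, RoomNo, Semester}, {RoomNo} is not a superkey ({RoomNo}⁺ restricted to this set is {RoomNo, Semester}), so split on RoomNo → Semester into {RoomNo, Semester} and {CourseID, Credits, Grade, Office, RoomNo}.
{RoomNo, Semester}: every determinant is a superkey — BCNF.
In {CourseID, Credits, Grade, Office, RoomNo}, {Credits} is not a superkey ({Credits}⁺ restricted to this set is {Credits, Office}), so split on Credits → Office into {Credits, Office} and {CourseID, Credits, Grade, RoomNo}.
{Credits, Office}: every determinant is a superkey — BCNF.
{CourseID, Credits, Grade, RoomNo}: every determinant is a superkey — BCNF.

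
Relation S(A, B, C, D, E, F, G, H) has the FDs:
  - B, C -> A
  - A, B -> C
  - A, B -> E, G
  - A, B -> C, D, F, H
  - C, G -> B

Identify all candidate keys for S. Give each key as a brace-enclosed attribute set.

{A, B}⁺ = {A, B, C, D, E, F, G, H} — all of the relation — so {A, B} is a candidate key.
{B, C}⁺ = {A, B, C, D, E, F, G, H} — all of the relation — so {B, C} is a candidate key.
{C, G}⁺ = {A, B, C, D, E, F, G, H} — all of the relation — so {C, G} is a candidate key.
Any other superkey properly contains one of these, so there are no further candidate keys.

{A, B}, {B, C}, {C, G}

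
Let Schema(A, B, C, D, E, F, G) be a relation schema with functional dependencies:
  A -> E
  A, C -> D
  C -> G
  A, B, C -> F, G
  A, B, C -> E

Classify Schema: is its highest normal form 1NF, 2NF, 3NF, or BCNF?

Candidate key: {A, B, C}. Prime attributes: {A, B, C}.
For A -> E we have {A}⁺ = {A, E}; {A} is not a superkey, so BCNF fails.
Because {E} is non-prime and the left side of A -> E is not a superkey, the relation is not in 3NF.
The proper key subset {A} of {A, B, C} determines non-prime {E}, so the relation is not even in 2NF.

1NF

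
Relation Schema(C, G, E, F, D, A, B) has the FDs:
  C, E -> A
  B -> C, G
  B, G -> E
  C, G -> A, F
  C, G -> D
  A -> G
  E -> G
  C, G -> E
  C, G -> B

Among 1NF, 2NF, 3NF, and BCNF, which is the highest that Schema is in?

3NF

Candidate keys: {A, C}, {B}, {C, E}, {C, G}. Prime attributes: {A, B, C, E, G}.
A -> G breaks BCNF: {A}⁺ = {A, G}, so {A} is not a superkey.
But every attribute on its right side ({G}) is prime, and the same holds for every other non-superkey FD, so 3NF still holds.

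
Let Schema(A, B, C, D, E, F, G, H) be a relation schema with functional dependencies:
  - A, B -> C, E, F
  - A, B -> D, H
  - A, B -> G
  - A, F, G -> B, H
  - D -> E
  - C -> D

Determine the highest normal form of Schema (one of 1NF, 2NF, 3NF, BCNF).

Candidate keys: {A, B}, {A, F, G}. Prime attributes: {A, B, F, G}.
D -> E: {D}⁺ = {D, E}, which is not all of the attributes, so the left side is not a superkey — BCNF is violated.
D -> E determines the non-prime attribute {E} from a non-superkey — 3NF is violated.
No proper subset of a key has a non-prime attribute in its closure, so there is no partial dependency; 2NF holds.

2NF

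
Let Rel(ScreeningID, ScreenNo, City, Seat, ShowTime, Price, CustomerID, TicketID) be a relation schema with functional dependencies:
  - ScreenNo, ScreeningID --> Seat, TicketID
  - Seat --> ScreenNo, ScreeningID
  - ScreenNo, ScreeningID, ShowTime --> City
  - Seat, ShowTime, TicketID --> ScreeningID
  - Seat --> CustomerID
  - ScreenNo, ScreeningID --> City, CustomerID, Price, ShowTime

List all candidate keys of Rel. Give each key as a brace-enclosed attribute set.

{Seat}⁺ = {City, CustomerID, Price, ScreenNo, ScreeningID, Seat, ShowTime, TicketID}, which is every attribute, so {Seat} is a candidate key.
{ScreenNo, ScreeningID}⁺ = {City, CustomerID, Price, ScreenNo, ScreeningID, Seat, ShowTime, TicketID}, which is every attribute, so {ScreenNo, ScreeningID} is a candidate key.
These are minimal and exhaustive — every other superkey contains one of them.

{ScreenNo, ScreeningID}, {Seat}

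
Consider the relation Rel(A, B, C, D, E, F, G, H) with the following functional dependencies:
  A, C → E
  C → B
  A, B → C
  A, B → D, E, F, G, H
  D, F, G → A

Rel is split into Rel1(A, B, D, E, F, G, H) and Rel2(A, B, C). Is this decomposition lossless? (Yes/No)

Common attributes: {A, B}; their closure is {A, B, C, D, E, F, G, H}.
This includes all of Rel1, so the common attributes are a superkey of Rel1 — the join is lossless.

Yes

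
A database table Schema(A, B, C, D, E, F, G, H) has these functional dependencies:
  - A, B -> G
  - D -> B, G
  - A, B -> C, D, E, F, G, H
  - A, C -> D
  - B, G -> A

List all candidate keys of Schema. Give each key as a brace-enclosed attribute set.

{D}⁺ = {A, B, C, D, E, F, G, H} — all of the relation — so {D} is a candidate key.
{A, B}⁺ = {A, B, C, D, E, F, G, H} — all of the relation — so {A, B} is a candidate key.
{A, C}⁺ = {A, B, C, D, E, F, G, H} — all of the relation — so {A, C} is a candidate key.
{B, G}⁺ = {A, B, C, D, E, F, G, H} — all of the relation — so {B, G} is a candidate key.
No proper subset of any of these is a key, and no other minimal superkey exists.

{A, B}, {A, C}, {B, G}, {D}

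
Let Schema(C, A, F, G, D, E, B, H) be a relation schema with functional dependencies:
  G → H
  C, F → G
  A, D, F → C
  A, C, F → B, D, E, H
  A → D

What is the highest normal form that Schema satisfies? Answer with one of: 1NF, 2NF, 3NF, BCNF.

1NF

Candidate key: {A, F}. Prime attributes: {A, F}.
G → H: {G}⁺ = {G, H}, which is not all of the attributes, so the left side is not a superkey — BCNF is violated.
G → H determines the non-prime attribute {H} from a non-superkey — 3NF is violated.
{A} is a proper subset of the key {A, F}, and {A}⁺ contains the non-prime attribute {D} — a partial dependency, so 2NF is violated.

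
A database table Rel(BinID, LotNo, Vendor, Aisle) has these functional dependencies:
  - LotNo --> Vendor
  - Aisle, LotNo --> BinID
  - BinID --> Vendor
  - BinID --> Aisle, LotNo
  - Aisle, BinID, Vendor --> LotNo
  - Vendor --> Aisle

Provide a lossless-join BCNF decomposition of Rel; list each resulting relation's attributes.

{Aisle, Vendor}; {BinID, LotNo, Vendor}

Candidate keys of the original relation: {BinID}, {LotNo}.
{Aisle, BinID, LotNo, Vendor}: {Vendor} determines {Aisle, Vendor} here but is not a superkey — split on Vendor --> Aisle, giving {Aisle, Vendor} and {BinID, LotNo, Vendor}.
{Aisle, Vendor} is in BCNF.
{BinID, LotNo, Vendor} is in BCNF.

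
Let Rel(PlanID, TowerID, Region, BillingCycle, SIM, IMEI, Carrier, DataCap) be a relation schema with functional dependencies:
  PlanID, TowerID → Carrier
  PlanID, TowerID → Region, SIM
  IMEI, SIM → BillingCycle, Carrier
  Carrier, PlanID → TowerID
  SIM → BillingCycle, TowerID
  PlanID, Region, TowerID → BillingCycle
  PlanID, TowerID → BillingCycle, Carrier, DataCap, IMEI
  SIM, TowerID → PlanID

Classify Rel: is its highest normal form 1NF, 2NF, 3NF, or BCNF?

Candidate keys: {Carrier, PlanID}, {PlanID, TowerID}, {SIM}. Prime attributes: {Carrier, PlanID, SIM, TowerID}.
Each dependency's left side is a superkey — BCNF holds.

BCNF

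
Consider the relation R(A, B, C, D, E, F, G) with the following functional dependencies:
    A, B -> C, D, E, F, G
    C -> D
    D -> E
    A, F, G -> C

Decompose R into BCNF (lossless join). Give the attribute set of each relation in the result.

{A, B, F, G}; {A, C, F, G}; {C, D}; {D, E}

Candidate key of the original relation: {A, B}.
{A, B, C, D, E, F, G}: {C} determines {C, D, E} here but is not a superkey — split on C -> D, E, giving {C, D, E} and {A, B, C, F, G}.
{C, D, E}: {D} determines {D, E} here but is not a superkey — split on D -> E, giving {D, E} and {C, D}.
{D, E} is in BCNF.
{C, D} is in BCNF.
{A, B, C, F, G}: {A, F, G} determines {A, C, F, G} here but is not a superkey — split on A, F, G -> C, giving {A, C, F, G} and {A, B, F, G}.
{A, C, F, G} is in BCNF.
{A, B, F, G} is in BCNF.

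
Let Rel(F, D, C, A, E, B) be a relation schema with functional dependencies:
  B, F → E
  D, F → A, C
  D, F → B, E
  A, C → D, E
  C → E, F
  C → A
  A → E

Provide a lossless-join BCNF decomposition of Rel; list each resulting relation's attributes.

Candidate keys of the original relation: {C}, {D, F}.
{A, B, C, D, E, F}: {B, F} determines {B, E, F} here but is not a superkey — split on B, F → E, giving {B, E, F} and {A, B, C, D, F}.
{B, E, F} has no BCNF violation.
{A, B, C, D, F} has no BCNF violation.

{A, B, C, D, F}; {B, E, F}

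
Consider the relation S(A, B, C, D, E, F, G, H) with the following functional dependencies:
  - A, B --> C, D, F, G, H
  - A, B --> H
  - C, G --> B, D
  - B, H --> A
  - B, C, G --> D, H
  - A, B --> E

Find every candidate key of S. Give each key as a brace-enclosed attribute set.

{A, B}, {B, H}, {C, G}

Closure of {A, B} is {A, B, C, D, E, F, G, H}, the whole schema; {A, B} is a candidate key.
Closure of {B, H} is {A, B, C, D, E, F, G, H}, the whole schema; {B, H} is a candidate key.
Closure of {C, G} is {A, B, C, D, E, F, G, H}, the whole schema; {C, G} is a candidate key.
No proper subset of any of these is a key, and no other minimal superkey exists.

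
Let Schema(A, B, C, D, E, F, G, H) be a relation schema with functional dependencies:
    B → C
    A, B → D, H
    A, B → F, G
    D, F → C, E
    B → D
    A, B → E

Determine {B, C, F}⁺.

Start with {B, C, F}.
B → D applies; add {D} → now {B, C, D, F}.
D, F → C, E applies; add {E} → now {B, C, D, E, F}.
No further FD applies.

{B, C, D, E, F}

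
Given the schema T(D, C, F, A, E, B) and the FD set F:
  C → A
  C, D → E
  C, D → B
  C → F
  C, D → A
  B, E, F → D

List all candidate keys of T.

{B, C, E}, {C, D}

Attributes never on any right-hand side: {C} — every candidate key must contain it.
{C, D}⁺ = {A, B, C, D, E, F} — all of the relation — so {C, D} is a candidate key.
{B, C, E}⁺ = {A, B, C, D, E, F} — all of the relation — so {B, C, E} is a candidate key.
No proper subset of any of these is a key, and no other minimal superkey exists.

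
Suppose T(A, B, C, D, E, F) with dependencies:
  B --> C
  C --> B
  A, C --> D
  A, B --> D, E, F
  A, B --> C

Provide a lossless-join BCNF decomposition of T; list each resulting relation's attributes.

Candidate keys of the original relation: {A, B}, {A, C}.
Within {A, B, C, D, E, F}: {B}⁺ ∩ {A, B, C, D, E, F} = {B, C}, not the whole set, so B --> C violates BCNF; decompose into {B, C} and {A, B, D, E, F}.
{B, C} has no BCNF violation.
{A, B, D, E, F} has no BCNF violation.

{A, B, D, E, F}; {B, C}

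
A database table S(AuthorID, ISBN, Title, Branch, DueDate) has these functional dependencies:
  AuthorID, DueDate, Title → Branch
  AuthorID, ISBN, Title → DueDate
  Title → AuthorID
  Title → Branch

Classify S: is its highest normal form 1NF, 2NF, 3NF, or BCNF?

Candidate key: {ISBN, Title}. Prime attributes: {ISBN, Title}.
AuthorID, DueDate, Title → Branch: {AuthorID, DueDate, Title}⁺ = {AuthorID, Branch, DueDate, Title}, which is not all of the attributes, so the left side is not a superkey — BCNF is violated.
Because {Branch} is non-prime and the left side of AuthorID, DueDate, Title → Branch is not a superkey, the relation is not in 3NF.
{Title} is a proper subset of the key {ISBN, Title}, and {Title}⁺ contains the non-prime attributes {AuthorID, Branch} — a partial dependency, so 2NF is violated.

1NF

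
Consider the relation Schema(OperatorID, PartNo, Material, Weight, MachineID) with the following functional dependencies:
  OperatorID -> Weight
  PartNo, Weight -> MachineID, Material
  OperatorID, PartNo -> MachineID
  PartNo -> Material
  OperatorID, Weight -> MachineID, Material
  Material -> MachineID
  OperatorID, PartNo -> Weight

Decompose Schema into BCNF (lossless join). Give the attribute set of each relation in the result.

Candidate key of the original relation: {OperatorID, PartNo}.
Within {MachineID, Material, OperatorID, PartNo, Weight}: {OperatorID}⁺ ∩ {MachineID, Material, OperatorID, PartNo, Weight} = {MachineID, Material, OperatorID, Weight}, not the whole set, so OperatorID -> MachineID, Material, Weight violates BCNF; decompose into {MachineID, Material, OperatorID, Weight} and {OperatorID, PartNo}.
Within {MachineID, Material, OperatorID, Weight}: {Material}⁺ ∩ {MachineID, Material, OperatorID, Weight} = {MachineID, Material}, not the whole set, so Material -> MachineID violates BCNF; decompose into {MachineID, Material} and {Material, OperatorID, Weight}.
{MachineID, Material} has no BCNF violation.
{Material, OperatorID, Weight} has no BCNF violation.
{OperatorID, PartNo} has no BCNF violation.

{MachineID, Material}; {Material, OperatorID, Weight}; {OperatorID, PartNo}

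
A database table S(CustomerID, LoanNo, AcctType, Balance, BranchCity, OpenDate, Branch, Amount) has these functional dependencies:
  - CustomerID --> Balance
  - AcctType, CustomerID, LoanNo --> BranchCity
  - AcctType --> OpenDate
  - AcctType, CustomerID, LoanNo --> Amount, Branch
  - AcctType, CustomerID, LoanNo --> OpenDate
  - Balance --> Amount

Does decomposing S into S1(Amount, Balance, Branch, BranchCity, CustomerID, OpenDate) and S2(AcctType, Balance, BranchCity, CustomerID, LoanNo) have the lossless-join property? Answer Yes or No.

No

The shared attributes are {Balance, BranchCity, CustomerID} and {Balance, BranchCity, CustomerID}⁺ = {Amount, Balance, BranchCity, CustomerID}.
Neither S1 nor S2 is contained in that closure, so the decomposition is lossy.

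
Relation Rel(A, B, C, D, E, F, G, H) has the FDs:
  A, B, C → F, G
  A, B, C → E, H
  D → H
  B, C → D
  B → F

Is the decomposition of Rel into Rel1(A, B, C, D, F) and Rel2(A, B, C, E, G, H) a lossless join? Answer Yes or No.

Rel1 ∩ Rel2 = {A, B, C}; its closure under F is {A, B, C, D, E, F, G, H}.
This includes all of Rel1, so the common attributes are a superkey of Rel1 — the join is lossless.

Yes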